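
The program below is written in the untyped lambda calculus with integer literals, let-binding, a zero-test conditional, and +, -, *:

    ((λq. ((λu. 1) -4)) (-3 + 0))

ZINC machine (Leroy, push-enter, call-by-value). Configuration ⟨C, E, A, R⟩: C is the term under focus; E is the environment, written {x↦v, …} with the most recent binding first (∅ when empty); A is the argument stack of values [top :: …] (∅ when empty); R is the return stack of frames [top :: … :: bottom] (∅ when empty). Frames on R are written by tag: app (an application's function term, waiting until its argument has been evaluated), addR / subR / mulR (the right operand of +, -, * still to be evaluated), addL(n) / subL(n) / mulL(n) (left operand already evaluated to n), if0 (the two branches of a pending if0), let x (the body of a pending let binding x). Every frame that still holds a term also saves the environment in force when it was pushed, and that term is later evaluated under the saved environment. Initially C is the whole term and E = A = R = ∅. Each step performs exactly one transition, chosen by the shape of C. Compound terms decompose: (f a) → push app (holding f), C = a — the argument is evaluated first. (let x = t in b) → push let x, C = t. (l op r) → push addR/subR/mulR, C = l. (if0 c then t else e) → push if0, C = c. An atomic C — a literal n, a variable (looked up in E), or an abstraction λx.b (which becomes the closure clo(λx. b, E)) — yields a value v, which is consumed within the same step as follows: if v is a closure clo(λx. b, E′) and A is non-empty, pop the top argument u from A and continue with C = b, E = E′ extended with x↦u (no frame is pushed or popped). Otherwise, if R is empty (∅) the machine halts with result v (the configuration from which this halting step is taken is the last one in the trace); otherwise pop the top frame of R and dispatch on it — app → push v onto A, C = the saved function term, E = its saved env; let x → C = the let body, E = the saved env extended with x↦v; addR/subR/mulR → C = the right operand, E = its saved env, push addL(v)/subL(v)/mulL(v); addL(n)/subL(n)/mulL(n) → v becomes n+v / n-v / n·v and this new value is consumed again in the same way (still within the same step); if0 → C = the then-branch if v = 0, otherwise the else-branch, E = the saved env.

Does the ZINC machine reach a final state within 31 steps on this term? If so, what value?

t=0: [C=((λq. ((λu. 1) -4)) (-3 + 0)) | E=∅ | A=∅ | R=∅]
t=1: [C=(-3 + 0) | E=∅ | A=∅ | R=[app]]
t=2: [C=-3 | E=∅ | A=∅ | R=[addR :: app]]
t=3: [C=0 | E=∅ | A=∅ | R=[addL(-3) :: app]]
t=4: [C=(λq. ((λu. 1) -4)) | E=∅ | A=[-3] | R=∅]
t=5: [C=((λu. 1) -4) | E={q↦-3} | A=∅ | R=∅]
t=6: [C=-4 | E={q↦-3} | A=∅ | R=[app]]
t=7: [C=(λu. 1) | E={q↦-3} | A=[-4] | R=∅]
t=8: [C=1 | E={u↦-4, q↦-3} | A=∅ | R=∅]
→ final value 1

Answer: 1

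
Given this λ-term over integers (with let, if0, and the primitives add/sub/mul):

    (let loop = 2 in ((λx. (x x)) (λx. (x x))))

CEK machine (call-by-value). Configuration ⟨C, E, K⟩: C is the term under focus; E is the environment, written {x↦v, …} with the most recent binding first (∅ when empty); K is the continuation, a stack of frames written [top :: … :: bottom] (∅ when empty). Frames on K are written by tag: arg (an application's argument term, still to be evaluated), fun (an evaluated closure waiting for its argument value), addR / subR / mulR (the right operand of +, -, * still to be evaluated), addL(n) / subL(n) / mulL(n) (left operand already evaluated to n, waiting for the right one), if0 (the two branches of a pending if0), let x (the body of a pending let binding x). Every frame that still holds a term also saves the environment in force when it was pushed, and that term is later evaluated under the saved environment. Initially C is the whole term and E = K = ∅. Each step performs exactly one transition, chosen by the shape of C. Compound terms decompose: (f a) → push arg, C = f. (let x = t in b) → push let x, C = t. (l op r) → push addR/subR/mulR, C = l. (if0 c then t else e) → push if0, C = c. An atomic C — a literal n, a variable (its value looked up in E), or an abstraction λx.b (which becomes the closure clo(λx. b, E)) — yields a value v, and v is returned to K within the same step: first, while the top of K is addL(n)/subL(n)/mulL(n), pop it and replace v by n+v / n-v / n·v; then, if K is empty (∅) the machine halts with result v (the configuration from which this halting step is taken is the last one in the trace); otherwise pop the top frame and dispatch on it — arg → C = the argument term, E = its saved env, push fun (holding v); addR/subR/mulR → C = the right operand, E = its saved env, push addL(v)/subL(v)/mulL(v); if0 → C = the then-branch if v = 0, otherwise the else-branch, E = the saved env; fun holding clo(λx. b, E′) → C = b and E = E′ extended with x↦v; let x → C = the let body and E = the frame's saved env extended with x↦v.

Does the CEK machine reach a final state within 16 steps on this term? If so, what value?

[0] <C=(let loop = 2 in ((λx. (x x)) (λx. (x x)))), E=∅, K=∅>
[1] <C=2, E=∅, K=[let loop]>
[2] <C=((λx. (x x)) (λx. (x x))), E={loop↦2}, K=∅>
[3] <C=(λx. (x x)), E={loop↦2}, K=[arg]>
[4] <C=(λx. (x x)), E={loop↦2}, K=[fun]>
[5] <C=(x x), E={x↦clo(λx. (x x), {loop↦2}), loop↦2}, K=∅>
[6] <C=x, E={x↦clo(λx. (x x), {loop↦2}), loop↦2}, K=[arg]>
[7] <C=x, E={x↦clo(λx. (x x), {loop↦2}), loop↦2}, K=[fun]>
… configuration repeats with period 3 (steps 5–7 recur indefinitely) …

Answer: DIVERGES (no final state within 16 steps)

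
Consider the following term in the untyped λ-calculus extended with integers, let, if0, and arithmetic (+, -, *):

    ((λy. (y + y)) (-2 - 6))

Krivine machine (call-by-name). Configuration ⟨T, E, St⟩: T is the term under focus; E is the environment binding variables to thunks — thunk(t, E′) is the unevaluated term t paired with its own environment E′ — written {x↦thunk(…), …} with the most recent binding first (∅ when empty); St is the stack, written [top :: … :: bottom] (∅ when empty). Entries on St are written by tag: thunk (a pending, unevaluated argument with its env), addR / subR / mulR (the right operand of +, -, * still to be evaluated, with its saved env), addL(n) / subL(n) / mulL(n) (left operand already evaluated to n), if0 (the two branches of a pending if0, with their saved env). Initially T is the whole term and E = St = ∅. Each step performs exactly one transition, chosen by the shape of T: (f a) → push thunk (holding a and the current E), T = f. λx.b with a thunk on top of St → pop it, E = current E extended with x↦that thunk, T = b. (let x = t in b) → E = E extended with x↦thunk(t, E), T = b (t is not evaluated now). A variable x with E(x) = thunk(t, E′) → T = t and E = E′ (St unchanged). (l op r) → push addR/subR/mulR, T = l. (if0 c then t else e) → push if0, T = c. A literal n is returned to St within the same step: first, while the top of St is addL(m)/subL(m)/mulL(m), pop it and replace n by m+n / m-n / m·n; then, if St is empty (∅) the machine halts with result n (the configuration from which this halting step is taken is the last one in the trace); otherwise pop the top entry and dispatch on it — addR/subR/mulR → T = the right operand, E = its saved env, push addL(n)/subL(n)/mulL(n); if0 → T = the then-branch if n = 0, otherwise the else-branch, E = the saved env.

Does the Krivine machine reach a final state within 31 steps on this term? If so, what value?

Answer: -16

Machine steps:
t=0: ⟨T=((λy. (y + y)) (-2 - 6)); E=∅; St=∅⟩
t=1: ⟨T=(λy. (y + y)); E=∅; St=[thunk]⟩
t=2: ⟨T=(y + y); E={y↦thunk((-2 - 6), ∅)}; St=∅⟩
t=3: ⟨T=y; E={y↦thunk((-2 - 6), ∅)}; St=[addR]⟩
t=4: ⟨T=(-2 - 6); E=∅; St=[addR]⟩
t=5: ⟨T=-2; E=∅; St=[subR :: addR]⟩
t=6: ⟨T=6; E=∅; St=[subL(-2) :: addR]⟩
t=7: ⟨T=y; E={y↦thunk((-2 - 6), ∅)}; St=[addL(-8)]⟩
t=8: ⟨T=(-2 - 6); E=∅; St=[addL(-8)]⟩
t=9: ⟨T=-2; E=∅; St=[subR :: addL(-8)]⟩
t=10: ⟨T=6; E=∅; St=[subL(-2) :: addL(-8)]⟩
→ final value -16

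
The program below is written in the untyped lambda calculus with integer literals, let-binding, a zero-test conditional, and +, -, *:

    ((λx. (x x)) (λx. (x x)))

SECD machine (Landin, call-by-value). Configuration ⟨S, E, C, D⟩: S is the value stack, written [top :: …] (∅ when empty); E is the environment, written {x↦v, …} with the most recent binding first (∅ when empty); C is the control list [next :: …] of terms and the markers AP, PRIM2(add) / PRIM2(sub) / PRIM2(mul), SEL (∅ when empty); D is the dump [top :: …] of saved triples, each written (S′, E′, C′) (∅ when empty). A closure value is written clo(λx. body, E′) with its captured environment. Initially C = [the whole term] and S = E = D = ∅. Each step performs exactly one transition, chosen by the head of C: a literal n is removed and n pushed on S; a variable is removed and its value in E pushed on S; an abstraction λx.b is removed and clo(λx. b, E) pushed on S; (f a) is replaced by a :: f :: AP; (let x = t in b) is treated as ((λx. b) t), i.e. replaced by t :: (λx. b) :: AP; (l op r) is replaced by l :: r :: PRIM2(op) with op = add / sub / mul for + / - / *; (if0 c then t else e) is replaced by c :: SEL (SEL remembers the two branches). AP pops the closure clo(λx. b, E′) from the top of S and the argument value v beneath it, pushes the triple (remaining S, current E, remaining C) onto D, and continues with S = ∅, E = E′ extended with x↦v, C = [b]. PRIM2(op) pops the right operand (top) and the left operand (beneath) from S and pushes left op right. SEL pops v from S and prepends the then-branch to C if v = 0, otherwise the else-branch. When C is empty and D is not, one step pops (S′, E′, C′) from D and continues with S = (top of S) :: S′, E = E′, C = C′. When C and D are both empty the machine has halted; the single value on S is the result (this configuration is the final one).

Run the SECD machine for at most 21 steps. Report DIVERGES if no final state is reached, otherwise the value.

t=0: ⟨S=∅; E=∅; C=[((λx. (x x)) (λx. (x x)))]; D=∅⟩
t=1: ⟨S=∅; E=∅; C=[(λx. (x x)) :: (λx. (x x)) :: AP]; D=∅⟩
t=2: ⟨S=[clo(λx. (x x), ∅)]; E=∅; C=[(λx. (x x)) :: AP]; D=∅⟩
t=3: ⟨S=[clo(λx. (x x), ∅) :: clo(λx. (x x), ∅)]; E=∅; C=[AP]; D=∅⟩
t=4: ⟨S=∅; E={x↦clo(λx. (x x), ∅)}; C=[(x x)]; D=[(∅, ∅, ∅)]⟩
t=5: ⟨S=∅; E={x↦clo(λx. (x x), ∅)}; C=[x :: x :: AP]; D=[(∅, ∅, ∅)]⟩
t=6: ⟨S=[clo(λx. (x x), ∅)]; E={x↦clo(λx. (x x), ∅)}; C=[x :: AP]; D=[(∅, ∅, ∅)]⟩
t=7: ⟨S=[clo(λx. (x x), ∅) :: clo(λx. (x x), ∅)]; E={x↦clo(λx. (x x), ∅)}; C=[AP]; D=[(∅, ∅, ∅)]⟩
t=8: ⟨S=∅; E={x↦clo(λx. (x x), ∅)}; C=[(x x)]; D=[(∅, {x↦clo(λx. (x x), ∅)}, ∅) :: (∅, ∅, ∅)]⟩
t=9: ⟨S=∅; E={x↦clo(λx. (x x), ∅)}; C=[x :: x :: AP]; D=[(∅, {x↦clo(λx. (x x), ∅)}, ∅) :: (∅, ∅, ∅)]⟩
t=10: ⟨S=[clo(λx. (x x), ∅)]; E={x↦clo(λx. (x x), ∅)}; C=[x :: AP]; D=[(∅, {x↦clo(λx. (x x), ∅)}, ∅) :: (∅, ∅, ∅)]⟩
t=11: ⟨S=[clo(λx. (x x), ∅) :: clo(λx. (x x), ∅)]; E={x↦clo(λx. (x x), ∅)}; C=[AP]; D=[(∅, {x↦clo(λx. (x x), ∅)}, ∅) :: (∅, ∅, ∅)]⟩
t=12: ⟨S=∅; E={x↦clo(λx. (x x), ∅)}; C=[(x x)]; D=[(∅, {x↦clo(λx. (x x), ∅)}, ∅) :: (∅, {x↦clo(λx. (x x), ∅)}, ∅) :: (∅, ∅, ∅)]⟩
t=13: ⟨S=∅; E={x↦clo(λx. (x x), ∅)}; C=[x :: x :: AP]; D=[(∅, {x↦clo(λx. (x x), ∅)}, ∅) :: (∅, {x↦clo(λx. (x x), ∅)}, ∅) :: (∅, ∅, ∅)]⟩
t=14: ⟨S=[clo(λx. (x x), ∅)]; E={x↦clo(λx. (x x), ∅)}; C=[x :: AP]; D=[(∅, {x↦clo(λx. (x x), ∅)}, ∅) :: (∅, {x↦clo(λx. (x x), ∅)}, ∅) :: (∅, ∅, ∅)]⟩
t=15: ⟨S=[clo(λx. (x x), ∅) :: clo(λx. (x x), ∅)]; E={x↦clo(λx. (x x), ∅)}; C=[AP]; D=[(∅, {x↦clo(λx. (x x), ∅)}, ∅) :: (∅, {x↦clo(λx. (x x), ∅)}, ∅) :: (∅, ∅, ∅)]⟩
t=16: ⟨S=∅; E={x↦clo(λx. (x x), ∅)}; C=[(x x)]; D=[(∅, {x↦clo(λx. (x x), ∅)}, ∅) :: (∅, {x↦clo(λx. (x x), ∅)}, ∅) :: (∅, {x↦clo(λx. (x x), ∅)}, ∅) :: (∅, ∅, ∅)]⟩
t=17: ⟨S=∅; E={x↦clo(λx. (x x), ∅)}; C=[x :: x :: AP]; D=[(∅, {x↦clo(λx. (x x), ∅)}, ∅) :: (∅, {x↦clo(λx. (x x), ∅)}, ∅) :: (∅, {x↦clo(λx. (x x), ∅)}, ∅) :: (∅, ∅, ∅)]⟩
t=18: ⟨S=[clo(λx. (x x), ∅)]; E={x↦clo(λx. (x x), ∅)}; C=[x :: AP]; D=[(∅, {x↦clo(λx. (x x), ∅)}, ∅) :: (∅, {x↦clo(λx. (x x), ∅)}, ∅) :: (∅, {x↦clo(λx. (x x), ∅)}, ∅) :: (∅, ∅, ∅)]⟩
t=19: ⟨S=[clo(λx. (x x), ∅) :: clo(λx. (x x), ∅)]; E={x↦clo(λx. (x x), ∅)}; C=[AP]; D=[(∅, {x↦clo(λx. (x x), ∅)}, ∅) :: (∅, {x↦clo(λx. (x x), ∅)}, ∅) :: (∅, {x↦clo(λx. (x x), ∅)}, ∅) :: (∅, ∅, ∅)]⟩
t=20: ⟨S=∅; E={x↦clo(λx. (x x), ∅)}; C=[(x x)]; D=[(∅, {x↦clo(λx. (x x), ∅)}, ∅) :: (∅, {x↦clo(λx. (x x), ∅)}, ∅) :: (∅, {x↦clo(λx. (x x), ∅)}, ∅) :: (∅, {x↦clo(λx. (x x), ∅)}, ∅) :: (∅, ∅, ∅)]⟩
t=21: ⟨S=∅; E={x↦clo(λx. (x x), ∅)}; C=[x :: x :: AP]; D=[(∅, {x↦clo(λx. (x x), ∅)}, ∅) :: (∅, {x↦clo(λx. (x x), ∅)}, ∅) :: (∅, {x↦clo(λx. (x x), ∅)}, ∅) :: (∅, {x↦clo(λx. (x x), ∅)}, ∅) :: (∅, ∅, ∅)]⟩
→ 21 transitions taken and the configuration is still not final: no result within 21 steps

Answer: DIVERGES (no final state within 21 steps)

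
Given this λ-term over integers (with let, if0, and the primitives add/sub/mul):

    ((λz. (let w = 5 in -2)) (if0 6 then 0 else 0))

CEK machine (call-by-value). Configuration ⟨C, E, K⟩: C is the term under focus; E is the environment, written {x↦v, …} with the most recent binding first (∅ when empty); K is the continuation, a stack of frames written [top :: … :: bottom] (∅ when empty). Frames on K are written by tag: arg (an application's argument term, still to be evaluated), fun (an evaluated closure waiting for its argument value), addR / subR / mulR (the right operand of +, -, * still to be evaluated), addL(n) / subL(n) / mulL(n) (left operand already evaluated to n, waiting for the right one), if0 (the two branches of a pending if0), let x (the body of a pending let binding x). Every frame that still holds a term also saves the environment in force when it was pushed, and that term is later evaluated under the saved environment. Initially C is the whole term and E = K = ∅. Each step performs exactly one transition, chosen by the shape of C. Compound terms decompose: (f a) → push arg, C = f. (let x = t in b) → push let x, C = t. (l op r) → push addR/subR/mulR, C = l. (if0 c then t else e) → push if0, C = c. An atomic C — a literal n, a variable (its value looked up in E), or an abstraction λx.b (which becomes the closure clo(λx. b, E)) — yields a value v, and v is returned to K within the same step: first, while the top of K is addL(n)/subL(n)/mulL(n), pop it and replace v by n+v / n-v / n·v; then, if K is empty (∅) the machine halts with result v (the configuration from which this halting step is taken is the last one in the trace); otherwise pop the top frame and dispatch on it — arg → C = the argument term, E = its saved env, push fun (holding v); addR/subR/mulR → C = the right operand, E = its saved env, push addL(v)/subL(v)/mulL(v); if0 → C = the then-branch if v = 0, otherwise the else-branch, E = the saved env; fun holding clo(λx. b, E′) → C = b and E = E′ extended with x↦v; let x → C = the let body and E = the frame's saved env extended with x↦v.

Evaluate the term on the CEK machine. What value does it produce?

0. [C=((λz. (let w = 5 in -2)) (if0 6 then 0 else 0)) | E=∅ | K=∅]
1. [C=(λz. (let w = 5 in -2)) | E=∅ | K=[arg]]
2. [C=(if0 6 then 0 else 0) | E=∅ | K=[fun]]
3. [C=6 | E=∅ | K=[if0 :: fun]]
4. [C=0 | E=∅ | K=[fun]]
5. [C=(let w = 5 in -2) | E={z↦0} | K=∅]
6. [C=5 | E={z↦0} | K=[let w]]
7. [C=-2 | E={w↦5, z↦0} | K=∅]
→ final value -2

Answer: -2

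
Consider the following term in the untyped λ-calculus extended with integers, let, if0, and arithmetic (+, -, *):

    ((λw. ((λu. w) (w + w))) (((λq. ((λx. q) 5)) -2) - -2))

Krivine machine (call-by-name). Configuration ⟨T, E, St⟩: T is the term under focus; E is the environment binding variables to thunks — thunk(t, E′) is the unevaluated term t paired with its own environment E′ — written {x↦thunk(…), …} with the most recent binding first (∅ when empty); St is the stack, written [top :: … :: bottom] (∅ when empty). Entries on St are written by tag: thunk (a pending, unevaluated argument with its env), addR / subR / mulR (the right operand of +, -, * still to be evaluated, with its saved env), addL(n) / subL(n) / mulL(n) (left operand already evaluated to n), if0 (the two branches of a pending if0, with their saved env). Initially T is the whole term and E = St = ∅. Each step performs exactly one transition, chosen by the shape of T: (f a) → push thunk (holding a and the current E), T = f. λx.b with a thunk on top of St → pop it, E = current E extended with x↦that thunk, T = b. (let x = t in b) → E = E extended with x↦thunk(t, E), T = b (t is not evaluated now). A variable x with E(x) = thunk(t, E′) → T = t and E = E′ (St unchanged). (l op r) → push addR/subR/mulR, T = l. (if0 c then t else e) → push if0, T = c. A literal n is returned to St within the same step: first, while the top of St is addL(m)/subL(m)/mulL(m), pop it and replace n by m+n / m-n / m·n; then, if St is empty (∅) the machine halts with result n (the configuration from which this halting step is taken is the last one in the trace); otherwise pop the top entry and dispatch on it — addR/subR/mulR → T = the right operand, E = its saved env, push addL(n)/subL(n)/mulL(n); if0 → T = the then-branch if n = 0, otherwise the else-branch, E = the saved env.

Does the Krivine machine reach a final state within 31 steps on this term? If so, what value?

step 0: <T=((λw. ((λu. w) (w + w))) (((λq. ((λx. q) 5)) -2) - -2)), E=∅, St=∅>
step 1: <T=(λw. ((λu. w) (w + w))), E=∅, St=[thunk]>
step 2: <T=((λu. w) (w + w)), E={w↦thunk((((λq. ((λx. q) 5)) -2) - -2), ∅)}, St=∅>
step 3: <T=(λu. w), E={w↦thunk((((λq. ((λx. q) 5)) -2) - -2), ∅)}, St=[thunk]>
step 4: <T=w, E={u↦thunk((w + w), {w↦thunk((((λq. ((λx. q) 5)) -2) - -2), ∅)}), w↦thunk((((λq. ((λx. q) 5)) -2) - -2), ∅)}, St=∅>
step 5: <T=(((λq. ((λx. q) 5)) -2) - -2), E=∅, St=∅>
step 6: <T=((λq. ((λx. q) 5)) -2), E=∅, St=[subR]>
step 7: <T=(λq. ((λx. q) 5)), E=∅, St=[thunk :: subR]>
step 8: <T=((λx. q) 5), E={q↦thunk(-2, ∅)}, St=[subR]>
step 9: <T=(λx. q), E={q↦thunk(-2, ∅)}, St=[thunk :: subR]>
step 10: <T=q, E={x↦thunk(5, {q↦thunk(-2, ∅)}), q↦thunk(-2, ∅)}, St=[subR]>
step 11: <T=-2, E=∅, St=[subR]>
step 12: <T=-2, E=∅, St=[subL(-2)]>
→ final value 0

Answer: 0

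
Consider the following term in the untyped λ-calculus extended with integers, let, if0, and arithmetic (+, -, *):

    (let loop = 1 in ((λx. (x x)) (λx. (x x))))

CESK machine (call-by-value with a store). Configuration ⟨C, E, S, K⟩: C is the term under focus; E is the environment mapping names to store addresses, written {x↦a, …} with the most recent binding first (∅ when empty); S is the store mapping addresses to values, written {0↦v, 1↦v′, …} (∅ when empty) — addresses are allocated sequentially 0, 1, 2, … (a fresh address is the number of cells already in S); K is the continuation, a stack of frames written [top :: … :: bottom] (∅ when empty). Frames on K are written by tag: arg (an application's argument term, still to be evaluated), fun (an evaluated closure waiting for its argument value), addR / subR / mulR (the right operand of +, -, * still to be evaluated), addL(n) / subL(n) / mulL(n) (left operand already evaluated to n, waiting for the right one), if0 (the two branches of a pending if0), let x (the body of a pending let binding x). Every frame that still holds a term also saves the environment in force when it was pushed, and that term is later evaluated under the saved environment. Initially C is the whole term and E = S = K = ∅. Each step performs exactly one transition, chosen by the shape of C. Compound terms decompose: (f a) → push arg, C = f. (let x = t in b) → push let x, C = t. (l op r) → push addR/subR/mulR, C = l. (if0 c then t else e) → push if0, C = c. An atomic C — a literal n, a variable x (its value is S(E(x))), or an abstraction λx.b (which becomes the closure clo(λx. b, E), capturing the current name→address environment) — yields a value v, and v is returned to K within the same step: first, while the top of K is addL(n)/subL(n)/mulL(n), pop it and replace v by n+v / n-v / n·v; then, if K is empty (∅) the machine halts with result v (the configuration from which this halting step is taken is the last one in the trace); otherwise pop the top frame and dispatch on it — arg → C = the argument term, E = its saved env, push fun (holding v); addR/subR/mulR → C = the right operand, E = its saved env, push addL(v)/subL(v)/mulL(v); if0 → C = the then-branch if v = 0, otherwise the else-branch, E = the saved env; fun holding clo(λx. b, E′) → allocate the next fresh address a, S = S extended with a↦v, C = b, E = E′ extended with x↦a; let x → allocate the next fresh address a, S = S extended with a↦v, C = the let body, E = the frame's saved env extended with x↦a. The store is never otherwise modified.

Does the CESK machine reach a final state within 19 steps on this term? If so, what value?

Answer: DIVERGES (no final state within 19 steps)

Derivation:
t=0: [C=(let loop = 1 in ((λx. (x x)) (λx. (x x)))) | E=∅ | S=∅ | K=∅]
t=1: [C=1 | E=∅ | S=∅ | K=[let loop]]
t=2: [C=((λx. (x x)) (λx. (x x))) | E={loop↦0} | S={0↦1} | K=∅]
t=3: [C=(λx. (x x)) | E={loop↦0} | S={0↦1} | K=[arg]]
t=4: [C=(λx. (x x)) | E={loop↦0} | S={0↦1} | K=[fun]]
t=5: [C=(x x) | E={x↦1, loop↦0} | S={0↦1, 1↦clo(λx. (x x), {loop↦0})} | K=∅]
t=6: [C=x | E={x↦1, loop↦0} | S={0↦1, 1↦clo(λx. (x x), {loop↦0})} | K=[arg]]
t=7: [C=x | E={x↦1, loop↦0} | S={0↦1, 1↦clo(λx. (x x), {loop↦0})} | K=[fun]]
t=8: [C=(x x) | E={x↦2, loop↦0} | S={0↦1, 1↦clo(λx. (x x), {loop↦0}), 2↦clo(λx. (x x), {loop↦0})} | K=∅]
t=9: [C=x | E={x↦2, loop↦0} | S={0↦1, 1↦clo(λx. (x x), {loop↦0}), 2↦clo(λx. (x x), {loop↦0})} | K=[arg]]
t=10: [C=x | E={x↦2, loop↦0} | S={0↦1, 1↦clo(λx. (x x), {loop↦0}), 2↦clo(λx. (x x), {loop↦0})} | K=[fun]]
t=11: [C=(x x) | E={x↦3, loop↦0} | S={0↦1, 1↦clo(λx. (x x), {loop↦0}), 2↦clo(λx. (x x), {loop↦0}), 3↦clo(λx. (x x), {loop↦0})} | K=∅]
t=12: [C=x | E={x↦3, loop↦0} | S={0↦1, 1↦clo(λx. (x x), {loop↦0}), 2↦clo(λx. (x x), {loop↦0}), 3↦clo(λx. (x x), {loop↦0})} | K=[arg]]
t=13: [C=x | E={x↦3, loop↦0} | S={0↦1, 1↦clo(λx. (x x), {loop↦0}), 2↦clo(λx. (x x), {loop↦0}), 3↦clo(λx. (x x), {loop↦0})} | K=[fun]]
t=14: [C=(x x) | E={x↦4, loop↦0} | S={0↦1, 1↦clo(λx. (x x), {loop↦0}), 2↦clo(λx. (x x), {loop↦0}), 3↦clo(λx. (x x), {loop↦0}), 4↦clo(λx. (x x), {loop↦0})} | K=∅]
t=15: [C=x | E={x↦4, loop↦0} | S={0↦1, 1↦clo(λx. (x x), {loop↦0}), 2↦clo(λx. (x x), {loop↦0}), 3↦clo(λx. (x x), {loop↦0}), 4↦clo(λx. (x x), {loop↦0})} | K=[arg]]
t=16: [C=x | E={x↦4, loop↦0} | S={0↦1, 1↦clo(λx. (x x), {loop↦0}), 2↦clo(λx. (x x), {loop↦0}), 3↦clo(λx. (x x), {loop↦0}), 4↦clo(λx. (x x), {loop↦0})} | K=[fun]]
t=17: [C=(x x) | E={x↦5, loop↦0} | S={0↦1, 1↦clo(λx. (x x), {loop↦0}), 2↦clo(λx. (x x), {loop↦0}), 3↦clo(λx. (x x), {loop↦0}), 4↦clo(λx. (x x), {loop↦0}), 5↦clo(λx. (x x), {loop↦0})} | K=∅]
t=18: [C=x | E={x↦5, loop↦0} | S={0↦1, 1↦clo(λx. (x x), {loop↦0}), 2↦clo(λx. (x x), {loop↦0}), 3↦clo(λx. (x x), {loop↦0}), 4↦clo(λx. (x x), {loop↦0}), 5↦clo(λx. (x x), {loop↦0})} | K=[arg]]
t=19: [C=x | E={x↦5, loop↦0} | S={0↦1, 1↦clo(λx. (x x), {loop↦0}), 2↦clo(λx. (x x), {loop↦0}), 3↦clo(λx. (x x), {loop↦0}), 4↦clo(λx. (x x), {loop↦0}), 5↦clo(λx. (x x), {loop↦0})} | K=[fun]]
→ 19 transitions taken and the configuration is still not final: no result within 19 steps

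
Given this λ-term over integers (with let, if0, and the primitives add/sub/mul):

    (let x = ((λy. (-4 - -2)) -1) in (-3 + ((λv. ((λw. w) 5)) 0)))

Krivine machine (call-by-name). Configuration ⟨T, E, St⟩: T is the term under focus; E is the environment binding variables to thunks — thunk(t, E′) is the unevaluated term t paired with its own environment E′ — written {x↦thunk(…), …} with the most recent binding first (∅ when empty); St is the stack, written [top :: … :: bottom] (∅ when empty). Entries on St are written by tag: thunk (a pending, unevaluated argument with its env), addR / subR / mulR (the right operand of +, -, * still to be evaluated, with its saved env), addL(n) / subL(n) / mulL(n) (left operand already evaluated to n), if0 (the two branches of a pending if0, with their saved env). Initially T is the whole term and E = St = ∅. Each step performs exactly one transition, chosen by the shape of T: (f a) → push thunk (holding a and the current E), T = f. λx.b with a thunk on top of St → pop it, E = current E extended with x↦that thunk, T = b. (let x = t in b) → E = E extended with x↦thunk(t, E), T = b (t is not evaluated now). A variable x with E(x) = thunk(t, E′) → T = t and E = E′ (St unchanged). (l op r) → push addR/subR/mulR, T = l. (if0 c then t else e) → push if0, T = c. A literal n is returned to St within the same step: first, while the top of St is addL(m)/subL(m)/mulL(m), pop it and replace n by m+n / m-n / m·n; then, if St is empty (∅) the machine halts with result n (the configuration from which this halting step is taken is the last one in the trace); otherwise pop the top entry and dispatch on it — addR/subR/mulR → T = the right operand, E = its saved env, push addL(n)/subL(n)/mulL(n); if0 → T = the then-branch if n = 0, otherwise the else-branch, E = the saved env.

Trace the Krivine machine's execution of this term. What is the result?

Answer: 2

Execution trace:
step 0: ⟨T=(let x = ((λy. (-4 - -2)) -1) in (-3 + ((λv. ((λw. w) 5)) 0))); E=∅; St=∅⟩
step 1: ⟨T=(-3 + ((λv. ((λw. w) 5)) 0)); E={x↦thunk(((λy. (-4 - -2)) -1), ∅)}; St=∅⟩
step 2: ⟨T=-3; E={x↦thunk(((λy. (-4 - -2)) -1), ∅)}; St=[addR]⟩
step 3: ⟨T=((λv. ((λw. w) 5)) 0); E={x↦thunk(((λy. (-4 - -2)) -1), ∅)}; St=[addL(-3)]⟩
step 4: ⟨T=(λv. ((λw. w) 5)); E={x↦thunk(((λy. (-4 - -2)) -1), ∅)}; St=[thunk :: addL(-3)]⟩
step 5: ⟨T=((λw. w) 5); E={v↦thunk(0, {x↦thunk(((λy. (-4 - -2)) -1), ∅)}), x↦thunk(((λy. (-4 - -2)) -1), ∅)}; St=[addL(-3)]⟩
step 6: ⟨T=(λw. w); E={v↦thunk(0, {x↦thunk(((λy. (-4 - -2)) -1), ∅)}), x↦thunk(((λy. (-4 - -2)) -1), ∅)}; St=[thunk :: addL(-3)]⟩
step 7: ⟨T=w; E={w↦thunk(5, {v↦thunk(0, {x↦thunk(((λy. (-4 - -2)) -1), ∅)}), x↦thunk(((λy. (-4 - -2)) -1), ∅)}), v↦thunk(0, {x↦thunk(((λy. (-4 - -2)) -1), ∅)}), x↦thunk(((λy. (-4 - -2)) -1), ∅)}; St=[addL(-3)]⟩
step 8: ⟨T=5; E={v↦thunk(0, {x↦thunk(((λy. (-4 - -2)) -1), ∅)}), x↦thunk(((λy. (-4 - -2)) -1), ∅)}; St=[addL(-3)]⟩
→ final value 2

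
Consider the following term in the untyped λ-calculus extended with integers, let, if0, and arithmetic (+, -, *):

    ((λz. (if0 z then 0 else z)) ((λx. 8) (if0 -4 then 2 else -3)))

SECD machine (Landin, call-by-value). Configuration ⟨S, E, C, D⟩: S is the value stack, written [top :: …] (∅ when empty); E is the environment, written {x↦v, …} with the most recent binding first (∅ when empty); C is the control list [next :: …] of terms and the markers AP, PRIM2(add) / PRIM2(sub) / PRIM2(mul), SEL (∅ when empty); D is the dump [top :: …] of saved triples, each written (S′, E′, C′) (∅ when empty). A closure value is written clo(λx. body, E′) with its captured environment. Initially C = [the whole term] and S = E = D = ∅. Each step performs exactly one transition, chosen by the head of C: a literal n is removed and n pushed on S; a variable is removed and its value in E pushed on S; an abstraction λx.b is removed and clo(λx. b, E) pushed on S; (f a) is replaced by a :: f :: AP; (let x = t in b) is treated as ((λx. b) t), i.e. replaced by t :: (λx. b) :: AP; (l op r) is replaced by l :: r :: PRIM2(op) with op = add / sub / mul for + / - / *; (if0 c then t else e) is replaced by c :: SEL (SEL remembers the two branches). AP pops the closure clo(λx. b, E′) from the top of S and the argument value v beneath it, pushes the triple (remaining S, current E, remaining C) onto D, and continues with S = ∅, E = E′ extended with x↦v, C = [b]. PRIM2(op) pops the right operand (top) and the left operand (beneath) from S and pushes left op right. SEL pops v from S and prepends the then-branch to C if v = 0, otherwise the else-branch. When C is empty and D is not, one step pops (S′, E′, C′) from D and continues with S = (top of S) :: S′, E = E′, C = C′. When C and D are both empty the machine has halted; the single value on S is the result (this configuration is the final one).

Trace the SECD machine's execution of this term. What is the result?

0. [S=∅ | E=∅ | C=[((λz. (if0 z then 0 else z)) ((λx. 8) (if0 -4 then 2 else -3)))] | D=∅]
1. [S=∅ | E=∅ | C=[((λx. 8) (if0 -4 then 2 else -3)) :: (λz. (if0 z then 0 else z)) :: AP] | D=∅]
2. [S=∅ | E=∅ | C=[(if0 -4 then 2 else -3) :: (λx. 8) :: AP :: (λz. (if0 z then 0 else z)) :: AP] | D=∅]
3. [S=∅ | E=∅ | C=[-4 :: SEL :: (λx. 8) :: AP :: (λz. (if0 z then 0 else z)) :: AP] | D=∅]
4. [S=[-4] | E=∅ | C=[SEL :: (λx. 8) :: AP :: (λz. (if0 z then 0 else z)) :: AP] | D=∅]
5. [S=∅ | E=∅ | C=[-3 :: (λx. 8) :: AP :: (λz. (if0 z then 0 else z)) :: AP] | D=∅]
6. [S=[-3] | E=∅ | C=[(λx. 8) :: AP :: (λz. (if0 z then 0 else z)) :: AP] | D=∅]
7. [S=[clo(λx. 8, ∅) :: -3] | E=∅ | C=[AP :: (λz. (if0 z then 0 else z)) :: AP] | D=∅]
8. [S=∅ | E={x↦-3} | C=[8] | D=[(∅, ∅, [(λz. (if0 z then 0 else z)) :: AP])]]
9. [S=[8] | E={x↦-3} | C=∅ | D=[(∅, ∅, [(λz. (if0 z then 0 else z)) :: AP])]]
10. [S=[8] | E=∅ | C=[(λz. (if0 z then 0 else z)) :: AP] | D=∅]
11. [S=[clo(λz. (if0 z then 0 else z), ∅) :: 8] | E=∅ | C=[AP] | D=∅]
12. [S=∅ | E={z↦8} | C=[(if0 z then 0 else z)] | D=[(∅, ∅, ∅)]]
13. [S=∅ | E={z↦8} | C=[z :: SEL] | D=[(∅, ∅, ∅)]]
14. [S=[8] | E={z↦8} | C=[SEL] | D=[(∅, ∅, ∅)]]
15. [S=∅ | E={z↦8} | C=[z] | D=[(∅, ∅, ∅)]]
16. [S=[8] | E={z↦8} | C=∅ | D=[(∅, ∅, ∅)]]
17. [S=[8] | E=∅ | C=∅ | D=∅]
→ final value 8

Answer: 8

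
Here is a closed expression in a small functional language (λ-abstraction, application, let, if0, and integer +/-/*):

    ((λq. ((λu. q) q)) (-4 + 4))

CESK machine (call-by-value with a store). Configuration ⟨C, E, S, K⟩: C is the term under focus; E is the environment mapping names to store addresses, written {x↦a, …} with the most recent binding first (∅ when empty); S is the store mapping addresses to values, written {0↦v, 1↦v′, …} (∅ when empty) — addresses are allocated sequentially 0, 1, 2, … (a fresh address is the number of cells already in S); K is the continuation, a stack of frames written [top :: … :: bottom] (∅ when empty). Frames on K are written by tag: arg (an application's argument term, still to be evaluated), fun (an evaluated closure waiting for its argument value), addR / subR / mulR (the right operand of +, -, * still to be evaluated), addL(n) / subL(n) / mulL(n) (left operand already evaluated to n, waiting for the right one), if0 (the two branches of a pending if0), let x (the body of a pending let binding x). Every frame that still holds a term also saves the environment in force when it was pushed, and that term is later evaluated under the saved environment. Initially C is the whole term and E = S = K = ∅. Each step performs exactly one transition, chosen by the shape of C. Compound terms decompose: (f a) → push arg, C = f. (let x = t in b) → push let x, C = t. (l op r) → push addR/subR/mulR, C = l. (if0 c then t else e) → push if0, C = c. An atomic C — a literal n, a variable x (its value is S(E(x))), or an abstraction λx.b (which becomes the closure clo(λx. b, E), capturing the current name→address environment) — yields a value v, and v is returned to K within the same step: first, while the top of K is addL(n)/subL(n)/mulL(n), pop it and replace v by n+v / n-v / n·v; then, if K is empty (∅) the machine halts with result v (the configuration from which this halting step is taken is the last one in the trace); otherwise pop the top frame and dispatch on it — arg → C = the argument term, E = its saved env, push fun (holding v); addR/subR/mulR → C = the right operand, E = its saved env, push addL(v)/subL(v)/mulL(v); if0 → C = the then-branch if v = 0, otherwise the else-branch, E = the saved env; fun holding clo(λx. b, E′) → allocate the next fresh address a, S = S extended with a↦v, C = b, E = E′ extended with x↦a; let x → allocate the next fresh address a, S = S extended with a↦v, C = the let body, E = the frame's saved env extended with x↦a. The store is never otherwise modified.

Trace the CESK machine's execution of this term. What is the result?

[0] ⟨C=((λq. ((λu. q) q)) (-4 + 4)); E=∅; S=∅; K=∅⟩
[1] ⟨C=(λq. ((λu. q) q)); E=∅; S=∅; K=[arg]⟩
[2] ⟨C=(-4 + 4); E=∅; S=∅; K=[fun]⟩
[3] ⟨C=-4; E=∅; S=∅; K=[addR :: fun]⟩
[4] ⟨C=4; E=∅; S=∅; K=[addL(-4) :: fun]⟩
[5] ⟨C=((λu. q) q); E={q↦0}; S={0↦0}; K=∅⟩
[6] ⟨C=(λu. q); E={q↦0}; S={0↦0}; K=[arg]⟩
[7] ⟨C=q; E={q↦0}; S={0↦0}; K=[fun]⟩
[8] ⟨C=q; E={u↦1, q↦0}; S={0↦0, 1↦0}; K=∅⟩
→ final value 0

Answer: 0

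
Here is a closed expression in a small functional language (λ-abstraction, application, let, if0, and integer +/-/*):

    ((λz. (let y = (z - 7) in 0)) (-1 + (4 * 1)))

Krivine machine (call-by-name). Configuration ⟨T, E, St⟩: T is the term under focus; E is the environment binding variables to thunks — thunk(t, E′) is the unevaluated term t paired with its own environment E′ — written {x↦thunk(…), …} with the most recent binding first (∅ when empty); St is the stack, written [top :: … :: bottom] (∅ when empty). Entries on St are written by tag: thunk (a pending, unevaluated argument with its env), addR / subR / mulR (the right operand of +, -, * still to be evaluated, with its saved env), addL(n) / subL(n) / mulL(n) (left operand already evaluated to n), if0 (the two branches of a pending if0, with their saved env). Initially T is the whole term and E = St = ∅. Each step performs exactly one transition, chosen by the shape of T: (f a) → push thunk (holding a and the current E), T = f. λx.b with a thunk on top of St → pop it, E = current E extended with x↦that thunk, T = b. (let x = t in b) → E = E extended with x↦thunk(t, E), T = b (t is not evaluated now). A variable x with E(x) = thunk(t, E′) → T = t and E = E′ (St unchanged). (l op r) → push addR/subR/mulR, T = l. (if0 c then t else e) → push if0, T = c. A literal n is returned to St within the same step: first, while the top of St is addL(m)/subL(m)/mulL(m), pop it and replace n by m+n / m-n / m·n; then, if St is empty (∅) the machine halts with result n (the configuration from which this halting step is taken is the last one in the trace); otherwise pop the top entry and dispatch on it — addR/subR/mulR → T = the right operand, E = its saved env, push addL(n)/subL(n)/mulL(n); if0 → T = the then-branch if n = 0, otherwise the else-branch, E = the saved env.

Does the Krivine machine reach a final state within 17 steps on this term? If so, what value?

Answer: 0

Machine steps:
[0] <T=((λz. (let y = (z - 7) in 0)) (-1 + (4 * 1))), E=∅, St=∅>
[1] <T=(λz. (let y = (z - 7) in 0)), E=∅, St=[thunk]>
[2] <T=(let y = (z - 7) in 0), E={z↦thunk((-1 + (4 * 1)), ∅)}, St=∅>
[3] <T=0, E={y↦thunk((z - 7), {z↦thunk((-1 + (4 * 1)), ∅)}), z↦thunk((-1 + (4 * 1)), ∅)}, St=∅>
→ final value 0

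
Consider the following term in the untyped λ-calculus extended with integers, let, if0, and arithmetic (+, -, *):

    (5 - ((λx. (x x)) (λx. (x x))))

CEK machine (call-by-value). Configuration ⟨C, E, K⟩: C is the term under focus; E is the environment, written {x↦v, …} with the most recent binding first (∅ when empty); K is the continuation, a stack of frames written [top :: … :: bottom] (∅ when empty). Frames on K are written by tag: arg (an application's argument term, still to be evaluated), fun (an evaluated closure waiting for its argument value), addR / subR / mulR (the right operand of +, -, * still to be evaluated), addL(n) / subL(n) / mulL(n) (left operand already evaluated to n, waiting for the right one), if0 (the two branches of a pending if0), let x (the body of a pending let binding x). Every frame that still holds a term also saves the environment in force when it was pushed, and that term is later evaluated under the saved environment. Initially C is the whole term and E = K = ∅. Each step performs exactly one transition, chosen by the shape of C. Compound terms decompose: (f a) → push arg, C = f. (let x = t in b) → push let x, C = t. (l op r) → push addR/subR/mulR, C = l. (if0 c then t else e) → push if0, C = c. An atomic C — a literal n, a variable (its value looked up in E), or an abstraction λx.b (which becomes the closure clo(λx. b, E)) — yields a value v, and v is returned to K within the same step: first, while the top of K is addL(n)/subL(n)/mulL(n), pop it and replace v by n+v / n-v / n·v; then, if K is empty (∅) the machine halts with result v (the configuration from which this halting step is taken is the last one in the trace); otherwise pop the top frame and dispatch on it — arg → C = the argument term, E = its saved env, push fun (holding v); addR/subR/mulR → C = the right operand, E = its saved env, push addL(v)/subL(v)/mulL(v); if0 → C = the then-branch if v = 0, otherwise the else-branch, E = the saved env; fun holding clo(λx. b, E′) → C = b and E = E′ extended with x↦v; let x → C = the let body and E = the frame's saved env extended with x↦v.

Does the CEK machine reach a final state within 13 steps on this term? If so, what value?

Answer: DIVERGES (no final state within 13 steps)

Execution trace:
step 0: <C=(5 - ((λx. (x x)) (λx. (x x)))), E=∅, K=∅>
step 1: <C=5, E=∅, K=[subR]>
step 2: <C=((λx. (x x)) (λx. (x x))), E=∅, K=[subL(5)]>
step 3: <C=(λx. (x x)), E=∅, K=[arg :: subL(5)]>
step 4: <C=(λx. (x x)), E=∅, K=[fun :: subL(5)]>
step 5: <C=(x x), E={x↦clo(λx. (x x), ∅)}, K=[subL(5)]>
step 6: <C=x, E={x↦clo(λx. (x x), ∅)}, K=[arg :: subL(5)]>
step 7: <C=x, E={x↦clo(λx. (x x), ∅)}, K=[fun :: subL(5)]>
… configuration repeats with period 3 (steps 5–7 recur indefinitely) …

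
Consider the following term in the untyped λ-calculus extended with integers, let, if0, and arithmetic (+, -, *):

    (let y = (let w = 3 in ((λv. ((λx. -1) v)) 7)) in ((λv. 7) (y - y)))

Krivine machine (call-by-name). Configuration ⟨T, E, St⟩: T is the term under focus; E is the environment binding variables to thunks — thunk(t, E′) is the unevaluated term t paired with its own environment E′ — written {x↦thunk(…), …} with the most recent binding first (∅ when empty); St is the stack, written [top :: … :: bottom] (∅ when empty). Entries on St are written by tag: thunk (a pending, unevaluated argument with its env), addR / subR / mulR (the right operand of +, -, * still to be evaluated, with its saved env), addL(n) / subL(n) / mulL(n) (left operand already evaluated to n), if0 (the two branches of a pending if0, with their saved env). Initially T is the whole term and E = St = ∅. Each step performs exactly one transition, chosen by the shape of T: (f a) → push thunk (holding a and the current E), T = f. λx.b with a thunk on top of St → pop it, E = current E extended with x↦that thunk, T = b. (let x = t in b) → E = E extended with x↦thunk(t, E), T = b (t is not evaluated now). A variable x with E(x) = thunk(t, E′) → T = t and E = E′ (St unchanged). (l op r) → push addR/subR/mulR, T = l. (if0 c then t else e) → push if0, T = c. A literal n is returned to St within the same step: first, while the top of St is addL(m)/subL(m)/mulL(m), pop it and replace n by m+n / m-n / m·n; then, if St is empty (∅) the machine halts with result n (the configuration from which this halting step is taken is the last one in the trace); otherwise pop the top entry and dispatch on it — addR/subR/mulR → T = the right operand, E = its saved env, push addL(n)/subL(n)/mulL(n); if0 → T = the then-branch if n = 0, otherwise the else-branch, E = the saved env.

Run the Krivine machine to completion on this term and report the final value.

0. ⟨T=(let y = (let w = 3 in ((λv. ((λx. -1) v)) 7)) in ((λv. 7) (y - y))); E=∅; St=∅⟩
1. ⟨T=((λv. 7) (y - y)); E={y↦thunk((let w = 3 in ((λv. ((λx. -1) v)) 7)), ∅)}; St=∅⟩
2. ⟨T=(λv. 7); E={y↦thunk((let w = 3 in ((λv. ((λx. -1) v)) 7)), ∅)}; St=[thunk]⟩
3. ⟨T=7; E={v↦thunk((y - y), {y↦thunk((let w = 3 in ((λv. ((λx. -1) v)) 7)), ∅)}), y↦thunk((let w = 3 in ((λv. ((λx. -1) v)) 7)), ∅)}; St=∅⟩
→ final value 7

Answer: 7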